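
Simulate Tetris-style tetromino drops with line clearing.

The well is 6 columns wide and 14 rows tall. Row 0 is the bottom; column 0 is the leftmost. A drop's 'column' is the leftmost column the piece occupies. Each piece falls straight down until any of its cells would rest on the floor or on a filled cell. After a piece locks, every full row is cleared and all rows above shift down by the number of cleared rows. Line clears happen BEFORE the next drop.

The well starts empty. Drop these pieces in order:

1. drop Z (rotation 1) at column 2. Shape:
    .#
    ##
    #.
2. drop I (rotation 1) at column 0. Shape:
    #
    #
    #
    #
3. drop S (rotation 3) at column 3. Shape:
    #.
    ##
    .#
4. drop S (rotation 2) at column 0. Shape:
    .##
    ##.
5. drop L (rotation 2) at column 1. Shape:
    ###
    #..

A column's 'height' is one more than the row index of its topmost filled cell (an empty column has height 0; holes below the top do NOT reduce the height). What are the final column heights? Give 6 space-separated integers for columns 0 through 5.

Drop 1: Z rot1 at col 2 lands with bottom-row=0; cleared 0 line(s) (total 0); column heights now [0 0 2 3 0 0], max=3
Drop 2: I rot1 at col 0 lands with bottom-row=0; cleared 0 line(s) (total 0); column heights now [4 0 2 3 0 0], max=4
Drop 3: S rot3 at col 3 lands with bottom-row=2; cleared 0 line(s) (total 0); column heights now [4 0 2 5 4 0], max=5
Drop 4: S rot2 at col 0 lands with bottom-row=4; cleared 0 line(s) (total 0); column heights now [5 6 6 5 4 0], max=6
Drop 5: L rot2 at col 1 lands with bottom-row=6; cleared 0 line(s) (total 0); column heights now [5 8 8 8 4 0], max=8

Answer: 5 8 8 8 4 0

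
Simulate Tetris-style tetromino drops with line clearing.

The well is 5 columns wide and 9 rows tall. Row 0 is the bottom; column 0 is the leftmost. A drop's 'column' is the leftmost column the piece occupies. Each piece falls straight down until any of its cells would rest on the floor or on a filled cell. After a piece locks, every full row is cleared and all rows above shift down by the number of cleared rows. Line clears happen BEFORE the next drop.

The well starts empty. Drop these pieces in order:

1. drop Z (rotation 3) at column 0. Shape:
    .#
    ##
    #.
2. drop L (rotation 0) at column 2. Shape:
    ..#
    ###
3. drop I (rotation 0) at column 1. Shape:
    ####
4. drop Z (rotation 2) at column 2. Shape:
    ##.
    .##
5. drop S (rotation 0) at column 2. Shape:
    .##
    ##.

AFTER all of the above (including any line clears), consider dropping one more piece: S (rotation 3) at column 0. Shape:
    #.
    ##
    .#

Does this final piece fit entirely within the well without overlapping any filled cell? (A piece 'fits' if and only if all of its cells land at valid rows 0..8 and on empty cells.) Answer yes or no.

Answer: yes

Derivation:
Drop 1: Z rot3 at col 0 lands with bottom-row=0; cleared 0 line(s) (total 0); column heights now [2 3 0 0 0], max=3
Drop 2: L rot0 at col 2 lands with bottom-row=0; cleared 0 line(s) (total 0); column heights now [2 3 1 1 2], max=3
Drop 3: I rot0 at col 1 lands with bottom-row=3; cleared 0 line(s) (total 0); column heights now [2 4 4 4 4], max=4
Drop 4: Z rot2 at col 2 lands with bottom-row=4; cleared 0 line(s) (total 0); column heights now [2 4 6 6 5], max=6
Drop 5: S rot0 at col 2 lands with bottom-row=6; cleared 0 line(s) (total 0); column heights now [2 4 7 8 8], max=8
Test piece S rot3 at col 0 (width 2): heights before test = [2 4 7 8 8]; fits = True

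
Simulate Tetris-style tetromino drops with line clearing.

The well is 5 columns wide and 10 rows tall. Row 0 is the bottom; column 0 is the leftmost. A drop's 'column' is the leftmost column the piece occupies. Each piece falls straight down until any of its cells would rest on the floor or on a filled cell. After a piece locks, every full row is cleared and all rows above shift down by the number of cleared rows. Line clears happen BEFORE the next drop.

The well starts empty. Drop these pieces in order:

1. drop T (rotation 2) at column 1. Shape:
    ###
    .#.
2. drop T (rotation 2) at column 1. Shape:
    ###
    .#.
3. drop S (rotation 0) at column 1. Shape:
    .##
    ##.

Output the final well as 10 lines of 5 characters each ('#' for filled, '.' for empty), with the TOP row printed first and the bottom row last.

Drop 1: T rot2 at col 1 lands with bottom-row=0; cleared 0 line(s) (total 0); column heights now [0 2 2 2 0], max=2
Drop 2: T rot2 at col 1 lands with bottom-row=2; cleared 0 line(s) (total 0); column heights now [0 4 4 4 0], max=4
Drop 3: S rot0 at col 1 lands with bottom-row=4; cleared 0 line(s) (total 0); column heights now [0 5 6 6 0], max=6

Answer: .....
.....
.....
.....
..##.
.##..
.###.
..#..
.###.
..#..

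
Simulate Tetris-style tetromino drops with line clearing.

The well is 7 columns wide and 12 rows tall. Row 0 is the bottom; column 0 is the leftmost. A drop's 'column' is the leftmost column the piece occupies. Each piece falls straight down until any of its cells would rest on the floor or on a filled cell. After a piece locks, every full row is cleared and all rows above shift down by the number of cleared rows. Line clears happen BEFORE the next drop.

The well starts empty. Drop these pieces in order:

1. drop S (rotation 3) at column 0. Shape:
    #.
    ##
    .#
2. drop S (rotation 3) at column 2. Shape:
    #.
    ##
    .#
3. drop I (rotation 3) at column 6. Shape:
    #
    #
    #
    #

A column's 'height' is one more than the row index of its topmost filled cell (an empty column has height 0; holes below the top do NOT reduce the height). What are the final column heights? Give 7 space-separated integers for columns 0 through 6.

Drop 1: S rot3 at col 0 lands with bottom-row=0; cleared 0 line(s) (total 0); column heights now [3 2 0 0 0 0 0], max=3
Drop 2: S rot3 at col 2 lands with bottom-row=0; cleared 0 line(s) (total 0); column heights now [3 2 3 2 0 0 0], max=3
Drop 3: I rot3 at col 6 lands with bottom-row=0; cleared 0 line(s) (total 0); column heights now [3 2 3 2 0 0 4], max=4

Answer: 3 2 3 2 0 0 4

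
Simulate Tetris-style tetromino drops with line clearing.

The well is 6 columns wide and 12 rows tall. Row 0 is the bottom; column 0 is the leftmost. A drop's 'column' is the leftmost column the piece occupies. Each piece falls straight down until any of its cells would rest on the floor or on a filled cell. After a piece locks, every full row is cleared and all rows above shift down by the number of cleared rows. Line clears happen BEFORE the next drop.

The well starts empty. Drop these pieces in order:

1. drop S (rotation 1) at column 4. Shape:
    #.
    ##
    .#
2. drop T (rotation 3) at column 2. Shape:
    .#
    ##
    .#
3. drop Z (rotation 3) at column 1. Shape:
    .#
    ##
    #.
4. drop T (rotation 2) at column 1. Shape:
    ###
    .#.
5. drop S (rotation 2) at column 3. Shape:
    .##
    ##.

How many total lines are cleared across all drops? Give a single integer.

Answer: 0

Derivation:
Drop 1: S rot1 at col 4 lands with bottom-row=0; cleared 0 line(s) (total 0); column heights now [0 0 0 0 3 2], max=3
Drop 2: T rot3 at col 2 lands with bottom-row=0; cleared 0 line(s) (total 0); column heights now [0 0 2 3 3 2], max=3
Drop 3: Z rot3 at col 1 lands with bottom-row=1; cleared 0 line(s) (total 0); column heights now [0 3 4 3 3 2], max=4
Drop 4: T rot2 at col 1 lands with bottom-row=4; cleared 0 line(s) (total 0); column heights now [0 6 6 6 3 2], max=6
Drop 5: S rot2 at col 3 lands with bottom-row=6; cleared 0 line(s) (total 0); column heights now [0 6 6 7 8 8], max=8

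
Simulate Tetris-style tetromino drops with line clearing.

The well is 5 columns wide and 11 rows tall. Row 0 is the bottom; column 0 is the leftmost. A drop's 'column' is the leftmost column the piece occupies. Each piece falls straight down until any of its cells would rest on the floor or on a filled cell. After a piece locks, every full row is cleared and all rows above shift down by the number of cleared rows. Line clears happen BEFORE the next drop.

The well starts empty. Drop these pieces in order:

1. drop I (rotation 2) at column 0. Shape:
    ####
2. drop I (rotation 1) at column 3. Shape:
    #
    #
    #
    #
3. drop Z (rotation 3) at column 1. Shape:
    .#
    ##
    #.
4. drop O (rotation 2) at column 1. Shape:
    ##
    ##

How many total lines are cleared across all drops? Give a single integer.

Answer: 0

Derivation:
Drop 1: I rot2 at col 0 lands with bottom-row=0; cleared 0 line(s) (total 0); column heights now [1 1 1 1 0], max=1
Drop 2: I rot1 at col 3 lands with bottom-row=1; cleared 0 line(s) (total 0); column heights now [1 1 1 5 0], max=5
Drop 3: Z rot3 at col 1 lands with bottom-row=1; cleared 0 line(s) (total 0); column heights now [1 3 4 5 0], max=5
Drop 4: O rot2 at col 1 lands with bottom-row=4; cleared 0 line(s) (total 0); column heights now [1 6 6 5 0], max=6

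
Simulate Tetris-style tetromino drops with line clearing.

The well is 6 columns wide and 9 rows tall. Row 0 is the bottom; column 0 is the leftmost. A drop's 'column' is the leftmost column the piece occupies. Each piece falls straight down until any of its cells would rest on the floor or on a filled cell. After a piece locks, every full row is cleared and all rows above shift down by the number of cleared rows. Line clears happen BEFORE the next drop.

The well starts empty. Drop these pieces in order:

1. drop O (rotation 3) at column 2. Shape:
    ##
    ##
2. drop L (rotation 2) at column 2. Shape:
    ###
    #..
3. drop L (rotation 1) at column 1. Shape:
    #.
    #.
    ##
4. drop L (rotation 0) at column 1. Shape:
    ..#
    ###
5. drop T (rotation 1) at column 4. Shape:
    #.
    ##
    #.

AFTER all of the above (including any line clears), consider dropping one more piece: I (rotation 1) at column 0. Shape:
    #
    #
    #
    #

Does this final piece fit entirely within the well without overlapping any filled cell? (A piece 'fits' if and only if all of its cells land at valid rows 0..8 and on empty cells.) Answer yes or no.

Drop 1: O rot3 at col 2 lands with bottom-row=0; cleared 0 line(s) (total 0); column heights now [0 0 2 2 0 0], max=2
Drop 2: L rot2 at col 2 lands with bottom-row=2; cleared 0 line(s) (total 0); column heights now [0 0 4 4 4 0], max=4
Drop 3: L rot1 at col 1 lands with bottom-row=4; cleared 0 line(s) (total 0); column heights now [0 7 5 4 4 0], max=7
Drop 4: L rot0 at col 1 lands with bottom-row=7; cleared 0 line(s) (total 0); column heights now [0 8 8 9 4 0], max=9
Drop 5: T rot1 at col 4 lands with bottom-row=4; cleared 0 line(s) (total 0); column heights now [0 8 8 9 7 6], max=9
Test piece I rot1 at col 0 (width 1): heights before test = [0 8 8 9 7 6]; fits = True

Answer: yes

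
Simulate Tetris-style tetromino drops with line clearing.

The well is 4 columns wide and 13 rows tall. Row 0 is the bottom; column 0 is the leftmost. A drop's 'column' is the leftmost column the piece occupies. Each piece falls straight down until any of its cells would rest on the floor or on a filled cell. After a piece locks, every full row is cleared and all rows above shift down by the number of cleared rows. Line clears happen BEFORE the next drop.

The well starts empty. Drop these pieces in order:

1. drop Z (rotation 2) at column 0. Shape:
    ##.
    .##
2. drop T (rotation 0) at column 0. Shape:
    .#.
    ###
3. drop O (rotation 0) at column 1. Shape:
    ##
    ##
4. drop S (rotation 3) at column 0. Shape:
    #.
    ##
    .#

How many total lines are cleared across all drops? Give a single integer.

Drop 1: Z rot2 at col 0 lands with bottom-row=0; cleared 0 line(s) (total 0); column heights now [2 2 1 0], max=2
Drop 2: T rot0 at col 0 lands with bottom-row=2; cleared 0 line(s) (total 0); column heights now [3 4 3 0], max=4
Drop 3: O rot0 at col 1 lands with bottom-row=4; cleared 0 line(s) (total 0); column heights now [3 6 6 0], max=6
Drop 4: S rot3 at col 0 lands with bottom-row=6; cleared 0 line(s) (total 0); column heights now [9 8 6 0], max=9

Answer: 0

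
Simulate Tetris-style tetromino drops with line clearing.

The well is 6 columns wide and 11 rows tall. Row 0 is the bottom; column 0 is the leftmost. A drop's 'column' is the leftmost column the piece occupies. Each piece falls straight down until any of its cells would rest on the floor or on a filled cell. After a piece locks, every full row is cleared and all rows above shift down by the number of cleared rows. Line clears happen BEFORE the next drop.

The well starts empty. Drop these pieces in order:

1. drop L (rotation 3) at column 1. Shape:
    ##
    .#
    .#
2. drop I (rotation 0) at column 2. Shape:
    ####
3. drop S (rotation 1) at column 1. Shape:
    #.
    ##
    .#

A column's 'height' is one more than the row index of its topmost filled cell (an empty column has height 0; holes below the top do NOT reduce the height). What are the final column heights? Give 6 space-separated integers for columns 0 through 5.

Answer: 0 7 6 4 4 4

Derivation:
Drop 1: L rot3 at col 1 lands with bottom-row=0; cleared 0 line(s) (total 0); column heights now [0 3 3 0 0 0], max=3
Drop 2: I rot0 at col 2 lands with bottom-row=3; cleared 0 line(s) (total 0); column heights now [0 3 4 4 4 4], max=4
Drop 3: S rot1 at col 1 lands with bottom-row=4; cleared 0 line(s) (total 0); column heights now [0 7 6 4 4 4], max=7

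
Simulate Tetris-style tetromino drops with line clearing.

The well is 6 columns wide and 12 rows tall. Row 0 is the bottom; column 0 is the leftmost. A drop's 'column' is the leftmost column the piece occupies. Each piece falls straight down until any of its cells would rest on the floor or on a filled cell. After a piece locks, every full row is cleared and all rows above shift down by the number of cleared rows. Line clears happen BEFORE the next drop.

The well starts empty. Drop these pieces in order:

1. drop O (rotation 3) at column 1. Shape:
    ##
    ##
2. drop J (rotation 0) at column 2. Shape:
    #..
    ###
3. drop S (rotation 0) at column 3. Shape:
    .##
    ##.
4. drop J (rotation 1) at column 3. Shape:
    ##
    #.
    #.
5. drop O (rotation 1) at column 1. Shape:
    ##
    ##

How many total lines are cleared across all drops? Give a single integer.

Drop 1: O rot3 at col 1 lands with bottom-row=0; cleared 0 line(s) (total 0); column heights now [0 2 2 0 0 0], max=2
Drop 2: J rot0 at col 2 lands with bottom-row=2; cleared 0 line(s) (total 0); column heights now [0 2 4 3 3 0], max=4
Drop 3: S rot0 at col 3 lands with bottom-row=3; cleared 0 line(s) (total 0); column heights now [0 2 4 4 5 5], max=5
Drop 4: J rot1 at col 3 lands with bottom-row=4; cleared 0 line(s) (total 0); column heights now [0 2 4 7 7 5], max=7
Drop 5: O rot1 at col 1 lands with bottom-row=4; cleared 0 line(s) (total 0); column heights now [0 6 6 7 7 5], max=7

Answer: 0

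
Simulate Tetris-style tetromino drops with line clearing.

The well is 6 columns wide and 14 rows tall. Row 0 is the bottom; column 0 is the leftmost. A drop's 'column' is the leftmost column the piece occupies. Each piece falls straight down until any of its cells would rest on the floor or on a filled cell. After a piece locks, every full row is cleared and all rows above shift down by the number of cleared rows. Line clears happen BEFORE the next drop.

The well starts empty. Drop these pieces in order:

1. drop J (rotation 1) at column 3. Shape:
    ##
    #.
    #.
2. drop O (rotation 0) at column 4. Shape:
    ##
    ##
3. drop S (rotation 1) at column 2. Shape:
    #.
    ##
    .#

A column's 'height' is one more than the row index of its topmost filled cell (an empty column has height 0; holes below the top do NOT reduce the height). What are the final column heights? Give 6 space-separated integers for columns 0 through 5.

Answer: 0 0 6 5 5 5

Derivation:
Drop 1: J rot1 at col 3 lands with bottom-row=0; cleared 0 line(s) (total 0); column heights now [0 0 0 3 3 0], max=3
Drop 2: O rot0 at col 4 lands with bottom-row=3; cleared 0 line(s) (total 0); column heights now [0 0 0 3 5 5], max=5
Drop 3: S rot1 at col 2 lands with bottom-row=3; cleared 0 line(s) (total 0); column heights now [0 0 6 5 5 5], max=6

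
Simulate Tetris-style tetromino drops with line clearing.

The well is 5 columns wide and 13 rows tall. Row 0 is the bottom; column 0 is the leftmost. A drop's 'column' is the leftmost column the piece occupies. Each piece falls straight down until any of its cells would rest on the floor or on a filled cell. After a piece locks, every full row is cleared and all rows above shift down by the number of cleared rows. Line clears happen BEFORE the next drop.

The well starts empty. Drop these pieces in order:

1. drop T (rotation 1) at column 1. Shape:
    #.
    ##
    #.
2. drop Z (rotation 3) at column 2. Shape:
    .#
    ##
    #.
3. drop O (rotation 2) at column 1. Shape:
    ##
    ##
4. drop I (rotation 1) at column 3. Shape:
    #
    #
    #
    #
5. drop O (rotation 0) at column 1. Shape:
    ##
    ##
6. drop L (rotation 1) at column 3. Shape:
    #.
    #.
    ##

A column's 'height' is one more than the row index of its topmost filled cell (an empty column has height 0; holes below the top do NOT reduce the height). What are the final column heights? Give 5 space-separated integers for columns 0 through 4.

Answer: 0 8 8 12 10

Derivation:
Drop 1: T rot1 at col 1 lands with bottom-row=0; cleared 0 line(s) (total 0); column heights now [0 3 2 0 0], max=3
Drop 2: Z rot3 at col 2 lands with bottom-row=2; cleared 0 line(s) (total 0); column heights now [0 3 4 5 0], max=5
Drop 3: O rot2 at col 1 lands with bottom-row=4; cleared 0 line(s) (total 0); column heights now [0 6 6 5 0], max=6
Drop 4: I rot1 at col 3 lands with bottom-row=5; cleared 0 line(s) (total 0); column heights now [0 6 6 9 0], max=9
Drop 5: O rot0 at col 1 lands with bottom-row=6; cleared 0 line(s) (total 0); column heights now [0 8 8 9 0], max=9
Drop 6: L rot1 at col 3 lands with bottom-row=9; cleared 0 line(s) (total 0); column heights now [0 8 8 12 10], max=12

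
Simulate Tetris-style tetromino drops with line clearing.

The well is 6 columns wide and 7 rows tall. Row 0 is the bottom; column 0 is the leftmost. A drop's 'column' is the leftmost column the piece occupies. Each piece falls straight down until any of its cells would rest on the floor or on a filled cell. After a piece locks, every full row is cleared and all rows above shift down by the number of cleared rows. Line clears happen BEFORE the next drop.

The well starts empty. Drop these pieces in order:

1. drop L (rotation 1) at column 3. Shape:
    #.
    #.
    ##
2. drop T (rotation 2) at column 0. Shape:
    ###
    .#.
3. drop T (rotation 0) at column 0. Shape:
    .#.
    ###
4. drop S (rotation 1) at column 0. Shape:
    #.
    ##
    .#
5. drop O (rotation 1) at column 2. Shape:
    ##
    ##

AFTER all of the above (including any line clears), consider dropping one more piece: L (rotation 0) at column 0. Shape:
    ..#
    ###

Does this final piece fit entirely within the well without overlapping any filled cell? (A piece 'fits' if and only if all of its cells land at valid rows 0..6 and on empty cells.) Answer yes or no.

Drop 1: L rot1 at col 3 lands with bottom-row=0; cleared 0 line(s) (total 0); column heights now [0 0 0 3 1 0], max=3
Drop 2: T rot2 at col 0 lands with bottom-row=0; cleared 0 line(s) (total 0); column heights now [2 2 2 3 1 0], max=3
Drop 3: T rot0 at col 0 lands with bottom-row=2; cleared 0 line(s) (total 0); column heights now [3 4 3 3 1 0], max=4
Drop 4: S rot1 at col 0 lands with bottom-row=4; cleared 0 line(s) (total 0); column heights now [7 6 3 3 1 0], max=7
Drop 5: O rot1 at col 2 lands with bottom-row=3; cleared 0 line(s) (total 0); column heights now [7 6 5 5 1 0], max=7
Test piece L rot0 at col 0 (width 3): heights before test = [7 6 5 5 1 0]; fits = False

Answer: no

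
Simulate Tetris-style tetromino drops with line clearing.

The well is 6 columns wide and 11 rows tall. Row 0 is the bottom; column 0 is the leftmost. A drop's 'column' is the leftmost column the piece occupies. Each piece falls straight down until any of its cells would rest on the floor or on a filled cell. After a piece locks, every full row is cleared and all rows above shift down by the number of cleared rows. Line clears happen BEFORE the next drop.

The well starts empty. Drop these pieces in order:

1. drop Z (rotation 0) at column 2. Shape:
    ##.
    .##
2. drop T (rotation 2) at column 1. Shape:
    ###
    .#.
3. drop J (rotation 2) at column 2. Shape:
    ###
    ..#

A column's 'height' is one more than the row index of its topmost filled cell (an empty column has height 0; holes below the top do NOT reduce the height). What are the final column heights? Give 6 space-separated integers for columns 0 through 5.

Answer: 0 4 5 5 5 0

Derivation:
Drop 1: Z rot0 at col 2 lands with bottom-row=0; cleared 0 line(s) (total 0); column heights now [0 0 2 2 1 0], max=2
Drop 2: T rot2 at col 1 lands with bottom-row=2; cleared 0 line(s) (total 0); column heights now [0 4 4 4 1 0], max=4
Drop 3: J rot2 at col 2 lands with bottom-row=3; cleared 0 line(s) (total 0); column heights now [0 4 5 5 5 0], max=5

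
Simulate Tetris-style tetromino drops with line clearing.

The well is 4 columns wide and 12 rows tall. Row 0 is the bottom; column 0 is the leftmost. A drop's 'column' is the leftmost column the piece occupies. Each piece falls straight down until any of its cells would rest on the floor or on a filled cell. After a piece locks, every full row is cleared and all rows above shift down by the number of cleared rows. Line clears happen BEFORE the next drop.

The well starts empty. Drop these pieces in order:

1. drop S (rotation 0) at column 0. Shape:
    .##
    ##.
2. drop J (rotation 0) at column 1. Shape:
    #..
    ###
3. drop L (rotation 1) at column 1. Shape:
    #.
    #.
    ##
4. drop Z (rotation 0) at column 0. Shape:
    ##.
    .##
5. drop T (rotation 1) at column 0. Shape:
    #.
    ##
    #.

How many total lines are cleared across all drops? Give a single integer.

Answer: 0

Derivation:
Drop 1: S rot0 at col 0 lands with bottom-row=0; cleared 0 line(s) (total 0); column heights now [1 2 2 0], max=2
Drop 2: J rot0 at col 1 lands with bottom-row=2; cleared 0 line(s) (total 0); column heights now [1 4 3 3], max=4
Drop 3: L rot1 at col 1 lands with bottom-row=4; cleared 0 line(s) (total 0); column heights now [1 7 5 3], max=7
Drop 4: Z rot0 at col 0 lands with bottom-row=7; cleared 0 line(s) (total 0); column heights now [9 9 8 3], max=9
Drop 5: T rot1 at col 0 lands with bottom-row=9; cleared 0 line(s) (total 0); column heights now [12 11 8 3], max=12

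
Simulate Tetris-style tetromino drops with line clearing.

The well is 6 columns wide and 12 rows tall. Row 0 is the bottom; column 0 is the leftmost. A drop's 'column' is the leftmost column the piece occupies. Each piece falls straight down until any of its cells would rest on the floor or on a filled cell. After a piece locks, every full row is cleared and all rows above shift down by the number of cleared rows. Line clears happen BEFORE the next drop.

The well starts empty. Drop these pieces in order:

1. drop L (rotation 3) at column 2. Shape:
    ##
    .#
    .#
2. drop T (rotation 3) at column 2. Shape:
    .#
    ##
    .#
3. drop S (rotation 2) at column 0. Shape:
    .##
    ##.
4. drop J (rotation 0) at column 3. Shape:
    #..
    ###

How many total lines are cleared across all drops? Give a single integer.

Drop 1: L rot3 at col 2 lands with bottom-row=0; cleared 0 line(s) (total 0); column heights now [0 0 3 3 0 0], max=3
Drop 2: T rot3 at col 2 lands with bottom-row=3; cleared 0 line(s) (total 0); column heights now [0 0 5 6 0 0], max=6
Drop 3: S rot2 at col 0 lands with bottom-row=4; cleared 0 line(s) (total 0); column heights now [5 6 6 6 0 0], max=6
Drop 4: J rot0 at col 3 lands with bottom-row=6; cleared 0 line(s) (total 0); column heights now [5 6 6 8 7 7], max=8

Answer: 0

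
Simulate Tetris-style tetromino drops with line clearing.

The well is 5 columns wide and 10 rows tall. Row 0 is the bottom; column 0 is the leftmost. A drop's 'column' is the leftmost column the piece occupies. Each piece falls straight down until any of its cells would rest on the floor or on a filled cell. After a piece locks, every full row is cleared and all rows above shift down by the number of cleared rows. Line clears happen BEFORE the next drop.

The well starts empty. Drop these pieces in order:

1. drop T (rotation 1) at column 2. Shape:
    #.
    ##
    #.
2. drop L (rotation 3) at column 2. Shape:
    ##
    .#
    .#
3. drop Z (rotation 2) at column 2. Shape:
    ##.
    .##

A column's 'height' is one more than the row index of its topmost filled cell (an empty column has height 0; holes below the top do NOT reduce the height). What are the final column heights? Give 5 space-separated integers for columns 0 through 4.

Drop 1: T rot1 at col 2 lands with bottom-row=0; cleared 0 line(s) (total 0); column heights now [0 0 3 2 0], max=3
Drop 2: L rot3 at col 2 lands with bottom-row=2; cleared 0 line(s) (total 0); column heights now [0 0 5 5 0], max=5
Drop 3: Z rot2 at col 2 lands with bottom-row=5; cleared 0 line(s) (total 0); column heights now [0 0 7 7 6], max=7

Answer: 0 0 7 7 6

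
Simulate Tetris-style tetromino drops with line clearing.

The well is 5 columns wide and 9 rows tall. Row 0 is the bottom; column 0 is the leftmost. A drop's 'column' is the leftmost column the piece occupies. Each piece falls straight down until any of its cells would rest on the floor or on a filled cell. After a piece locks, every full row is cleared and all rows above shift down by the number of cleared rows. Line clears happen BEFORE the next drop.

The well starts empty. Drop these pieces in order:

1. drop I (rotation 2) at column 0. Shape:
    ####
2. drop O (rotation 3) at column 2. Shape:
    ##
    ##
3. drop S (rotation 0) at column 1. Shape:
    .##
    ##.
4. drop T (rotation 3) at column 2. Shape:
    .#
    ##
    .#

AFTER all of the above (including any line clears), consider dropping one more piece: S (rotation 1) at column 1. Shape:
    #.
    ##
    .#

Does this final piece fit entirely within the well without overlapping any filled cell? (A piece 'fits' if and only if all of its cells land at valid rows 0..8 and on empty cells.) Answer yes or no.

Drop 1: I rot2 at col 0 lands with bottom-row=0; cleared 0 line(s) (total 0); column heights now [1 1 1 1 0], max=1
Drop 2: O rot3 at col 2 lands with bottom-row=1; cleared 0 line(s) (total 0); column heights now [1 1 3 3 0], max=3
Drop 3: S rot0 at col 1 lands with bottom-row=3; cleared 0 line(s) (total 0); column heights now [1 4 5 5 0], max=5
Drop 4: T rot3 at col 2 lands with bottom-row=5; cleared 0 line(s) (total 0); column heights now [1 4 7 8 0], max=8
Test piece S rot1 at col 1 (width 2): heights before test = [1 4 7 8 0]; fits = False

Answer: no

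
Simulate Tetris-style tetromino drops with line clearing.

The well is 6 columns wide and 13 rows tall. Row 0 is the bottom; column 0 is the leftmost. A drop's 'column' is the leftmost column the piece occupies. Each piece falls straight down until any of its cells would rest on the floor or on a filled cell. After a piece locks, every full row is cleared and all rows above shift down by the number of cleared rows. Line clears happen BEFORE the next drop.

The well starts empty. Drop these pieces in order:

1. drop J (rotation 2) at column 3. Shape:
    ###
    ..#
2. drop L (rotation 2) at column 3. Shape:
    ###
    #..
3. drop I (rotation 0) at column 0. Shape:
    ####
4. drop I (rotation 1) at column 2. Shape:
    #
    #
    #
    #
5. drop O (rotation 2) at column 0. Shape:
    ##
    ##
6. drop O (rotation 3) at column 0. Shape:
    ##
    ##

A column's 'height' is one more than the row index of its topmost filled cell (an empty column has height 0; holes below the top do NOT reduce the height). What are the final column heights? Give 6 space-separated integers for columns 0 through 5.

Answer: 9 9 9 5 4 4

Derivation:
Drop 1: J rot2 at col 3 lands with bottom-row=0; cleared 0 line(s) (total 0); column heights now [0 0 0 2 2 2], max=2
Drop 2: L rot2 at col 3 lands with bottom-row=2; cleared 0 line(s) (total 0); column heights now [0 0 0 4 4 4], max=4
Drop 3: I rot0 at col 0 lands with bottom-row=4; cleared 0 line(s) (total 0); column heights now [5 5 5 5 4 4], max=5
Drop 4: I rot1 at col 2 lands with bottom-row=5; cleared 0 line(s) (total 0); column heights now [5 5 9 5 4 4], max=9
Drop 5: O rot2 at col 0 lands with bottom-row=5; cleared 0 line(s) (total 0); column heights now [7 7 9 5 4 4], max=9
Drop 6: O rot3 at col 0 lands with bottom-row=7; cleared 0 line(s) (total 0); column heights now [9 9 9 5 4 4], max=9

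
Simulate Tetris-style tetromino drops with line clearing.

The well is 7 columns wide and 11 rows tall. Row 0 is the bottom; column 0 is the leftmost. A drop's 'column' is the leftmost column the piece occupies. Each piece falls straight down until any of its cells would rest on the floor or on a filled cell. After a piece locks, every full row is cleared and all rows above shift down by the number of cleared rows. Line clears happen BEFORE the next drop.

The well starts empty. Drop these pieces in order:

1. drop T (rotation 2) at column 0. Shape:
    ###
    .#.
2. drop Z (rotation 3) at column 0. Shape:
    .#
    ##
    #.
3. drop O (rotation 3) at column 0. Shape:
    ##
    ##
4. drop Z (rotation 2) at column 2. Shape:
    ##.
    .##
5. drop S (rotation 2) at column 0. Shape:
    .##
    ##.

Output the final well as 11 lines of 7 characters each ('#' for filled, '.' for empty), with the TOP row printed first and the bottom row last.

Drop 1: T rot2 at col 0 lands with bottom-row=0; cleared 0 line(s) (total 0); column heights now [2 2 2 0 0 0 0], max=2
Drop 2: Z rot3 at col 0 lands with bottom-row=2; cleared 0 line(s) (total 0); column heights now [4 5 2 0 0 0 0], max=5
Drop 3: O rot3 at col 0 lands with bottom-row=5; cleared 0 line(s) (total 0); column heights now [7 7 2 0 0 0 0], max=7
Drop 4: Z rot2 at col 2 lands with bottom-row=1; cleared 0 line(s) (total 0); column heights now [7 7 3 3 2 0 0], max=7
Drop 5: S rot2 at col 0 lands with bottom-row=7; cleared 0 line(s) (total 0); column heights now [8 9 9 3 2 0 0], max=9

Answer: .......
.......
.##....
##.....
##.....
##.....
.#.....
##.....
#.##...
#####..
.#.....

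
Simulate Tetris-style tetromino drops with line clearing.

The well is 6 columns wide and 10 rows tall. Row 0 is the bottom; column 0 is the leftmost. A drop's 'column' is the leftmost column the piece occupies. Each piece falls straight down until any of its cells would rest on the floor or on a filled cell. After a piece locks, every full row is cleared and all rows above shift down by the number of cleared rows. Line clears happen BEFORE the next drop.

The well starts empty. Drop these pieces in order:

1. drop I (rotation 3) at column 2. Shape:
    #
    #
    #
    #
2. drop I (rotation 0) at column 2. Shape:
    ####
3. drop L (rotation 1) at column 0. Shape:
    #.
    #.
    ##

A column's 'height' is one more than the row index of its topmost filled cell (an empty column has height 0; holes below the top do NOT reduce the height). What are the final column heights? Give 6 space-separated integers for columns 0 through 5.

Answer: 3 1 5 5 5 5

Derivation:
Drop 1: I rot3 at col 2 lands with bottom-row=0; cleared 0 line(s) (total 0); column heights now [0 0 4 0 0 0], max=4
Drop 2: I rot0 at col 2 lands with bottom-row=4; cleared 0 line(s) (total 0); column heights now [0 0 5 5 5 5], max=5
Drop 3: L rot1 at col 0 lands with bottom-row=0; cleared 0 line(s) (total 0); column heights now [3 1 5 5 5 5], max=5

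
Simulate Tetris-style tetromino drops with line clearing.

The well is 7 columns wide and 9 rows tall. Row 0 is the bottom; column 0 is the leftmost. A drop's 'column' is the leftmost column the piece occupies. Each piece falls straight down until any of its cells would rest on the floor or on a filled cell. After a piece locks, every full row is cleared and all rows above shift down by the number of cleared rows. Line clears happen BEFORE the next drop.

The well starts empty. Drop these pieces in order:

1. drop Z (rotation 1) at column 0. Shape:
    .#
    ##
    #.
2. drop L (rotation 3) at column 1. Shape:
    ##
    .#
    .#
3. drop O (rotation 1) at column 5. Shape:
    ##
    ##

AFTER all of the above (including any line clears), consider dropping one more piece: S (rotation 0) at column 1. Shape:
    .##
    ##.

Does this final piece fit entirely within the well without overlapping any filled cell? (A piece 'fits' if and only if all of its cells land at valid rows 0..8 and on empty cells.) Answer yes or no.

Drop 1: Z rot1 at col 0 lands with bottom-row=0; cleared 0 line(s) (total 0); column heights now [2 3 0 0 0 0 0], max=3
Drop 2: L rot3 at col 1 lands with bottom-row=1; cleared 0 line(s) (total 0); column heights now [2 4 4 0 0 0 0], max=4
Drop 3: O rot1 at col 5 lands with bottom-row=0; cleared 0 line(s) (total 0); column heights now [2 4 4 0 0 2 2], max=4
Test piece S rot0 at col 1 (width 3): heights before test = [2 4 4 0 0 2 2]; fits = True

Answer: yes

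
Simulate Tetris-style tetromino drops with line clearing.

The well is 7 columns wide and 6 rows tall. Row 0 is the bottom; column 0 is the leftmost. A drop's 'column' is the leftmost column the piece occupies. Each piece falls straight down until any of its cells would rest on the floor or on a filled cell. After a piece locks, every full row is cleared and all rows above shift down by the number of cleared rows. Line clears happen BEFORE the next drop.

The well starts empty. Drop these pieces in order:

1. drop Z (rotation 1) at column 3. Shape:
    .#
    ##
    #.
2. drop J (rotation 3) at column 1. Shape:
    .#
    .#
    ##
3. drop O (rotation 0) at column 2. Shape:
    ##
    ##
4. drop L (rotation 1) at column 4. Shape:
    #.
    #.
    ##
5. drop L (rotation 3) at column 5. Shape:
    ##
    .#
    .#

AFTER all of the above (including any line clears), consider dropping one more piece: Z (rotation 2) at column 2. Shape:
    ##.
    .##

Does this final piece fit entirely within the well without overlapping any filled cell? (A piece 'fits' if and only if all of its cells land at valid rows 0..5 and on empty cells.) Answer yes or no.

Drop 1: Z rot1 at col 3 lands with bottom-row=0; cleared 0 line(s) (total 0); column heights now [0 0 0 2 3 0 0], max=3
Drop 2: J rot3 at col 1 lands with bottom-row=0; cleared 0 line(s) (total 0); column heights now [0 1 3 2 3 0 0], max=3
Drop 3: O rot0 at col 2 lands with bottom-row=3; cleared 0 line(s) (total 0); column heights now [0 1 5 5 3 0 0], max=5
Drop 4: L rot1 at col 4 lands with bottom-row=3; cleared 0 line(s) (total 0); column heights now [0 1 5 5 6 4 0], max=6
Drop 5: L rot3 at col 5 lands with bottom-row=2; cleared 0 line(s) (total 0); column heights now [0 1 5 5 6 5 5], max=6
Test piece Z rot2 at col 2 (width 3): heights before test = [0 1 5 5 6 5 5]; fits = False

Answer: no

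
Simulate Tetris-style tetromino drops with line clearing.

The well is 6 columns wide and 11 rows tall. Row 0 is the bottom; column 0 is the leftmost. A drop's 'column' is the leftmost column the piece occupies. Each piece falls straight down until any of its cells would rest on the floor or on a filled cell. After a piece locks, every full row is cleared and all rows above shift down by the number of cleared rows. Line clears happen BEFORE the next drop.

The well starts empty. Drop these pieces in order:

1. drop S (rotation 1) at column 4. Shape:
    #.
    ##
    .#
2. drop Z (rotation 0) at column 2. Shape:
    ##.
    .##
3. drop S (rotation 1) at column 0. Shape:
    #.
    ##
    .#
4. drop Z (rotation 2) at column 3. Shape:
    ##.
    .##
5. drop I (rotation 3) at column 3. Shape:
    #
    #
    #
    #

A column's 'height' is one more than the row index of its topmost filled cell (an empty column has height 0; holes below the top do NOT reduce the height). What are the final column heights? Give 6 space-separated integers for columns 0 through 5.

Drop 1: S rot1 at col 4 lands with bottom-row=0; cleared 0 line(s) (total 0); column heights now [0 0 0 0 3 2], max=3
Drop 2: Z rot0 at col 2 lands with bottom-row=3; cleared 0 line(s) (total 0); column heights now [0 0 5 5 4 2], max=5
Drop 3: S rot1 at col 0 lands with bottom-row=0; cleared 0 line(s) (total 0); column heights now [3 2 5 5 4 2], max=5
Drop 4: Z rot2 at col 3 lands with bottom-row=4; cleared 0 line(s) (total 0); column heights now [3 2 5 6 6 5], max=6
Drop 5: I rot3 at col 3 lands with bottom-row=6; cleared 0 line(s) (total 0); column heights now [3 2 5 10 6 5], max=10

Answer: 3 2 5 10 6 5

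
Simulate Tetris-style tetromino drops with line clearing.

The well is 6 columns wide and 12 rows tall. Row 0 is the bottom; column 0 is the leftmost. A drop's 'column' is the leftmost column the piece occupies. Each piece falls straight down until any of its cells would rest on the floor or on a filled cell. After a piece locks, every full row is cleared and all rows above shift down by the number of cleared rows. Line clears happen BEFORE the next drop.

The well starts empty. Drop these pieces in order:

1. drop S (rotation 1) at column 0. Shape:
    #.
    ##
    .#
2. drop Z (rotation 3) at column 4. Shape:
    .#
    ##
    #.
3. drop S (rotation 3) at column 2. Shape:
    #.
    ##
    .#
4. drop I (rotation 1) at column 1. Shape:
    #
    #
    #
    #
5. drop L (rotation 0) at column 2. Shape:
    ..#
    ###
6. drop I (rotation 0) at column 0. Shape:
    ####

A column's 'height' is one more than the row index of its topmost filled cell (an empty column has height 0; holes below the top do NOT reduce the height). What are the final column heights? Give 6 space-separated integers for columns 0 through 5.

Drop 1: S rot1 at col 0 lands with bottom-row=0; cleared 0 line(s) (total 0); column heights now [3 2 0 0 0 0], max=3
Drop 2: Z rot3 at col 4 lands with bottom-row=0; cleared 0 line(s) (total 0); column heights now [3 2 0 0 2 3], max=3
Drop 3: S rot3 at col 2 lands with bottom-row=0; cleared 1 line(s) (total 1); column heights now [2 1 2 1 1 2], max=2
Drop 4: I rot1 at col 1 lands with bottom-row=1; cleared 0 line(s) (total 1); column heights now [2 5 2 1 1 2], max=5
Drop 5: L rot0 at col 2 lands with bottom-row=2; cleared 0 line(s) (total 1); column heights now [2 5 3 3 4 2], max=5
Drop 6: I rot0 at col 0 lands with bottom-row=5; cleared 0 line(s) (total 1); column heights now [6 6 6 6 4 2], max=6

Answer: 6 6 6 6 4 2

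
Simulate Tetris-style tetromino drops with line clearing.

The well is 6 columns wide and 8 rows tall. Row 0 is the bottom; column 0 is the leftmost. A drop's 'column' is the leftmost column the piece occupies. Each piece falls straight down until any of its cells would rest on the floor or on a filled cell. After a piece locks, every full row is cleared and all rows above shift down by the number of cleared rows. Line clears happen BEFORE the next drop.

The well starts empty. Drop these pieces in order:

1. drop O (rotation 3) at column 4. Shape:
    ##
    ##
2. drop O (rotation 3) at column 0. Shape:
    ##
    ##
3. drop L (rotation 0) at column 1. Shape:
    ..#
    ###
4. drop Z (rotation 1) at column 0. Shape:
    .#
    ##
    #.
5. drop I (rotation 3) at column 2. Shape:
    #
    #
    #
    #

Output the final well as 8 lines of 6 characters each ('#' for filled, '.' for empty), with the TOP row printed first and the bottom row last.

Drop 1: O rot3 at col 4 lands with bottom-row=0; cleared 0 line(s) (total 0); column heights now [0 0 0 0 2 2], max=2
Drop 2: O rot3 at col 0 lands with bottom-row=0; cleared 0 line(s) (total 0); column heights now [2 2 0 0 2 2], max=2
Drop 3: L rot0 at col 1 lands with bottom-row=2; cleared 0 line(s) (total 0); column heights now [2 3 3 4 2 2], max=4
Drop 4: Z rot1 at col 0 lands with bottom-row=2; cleared 0 line(s) (total 0); column heights now [4 5 3 4 2 2], max=5
Drop 5: I rot3 at col 2 lands with bottom-row=3; cleared 0 line(s) (total 0); column heights now [4 5 7 4 2 2], max=7

Answer: ......
..#...
..#...
.##...
####..
####..
##..##
##..##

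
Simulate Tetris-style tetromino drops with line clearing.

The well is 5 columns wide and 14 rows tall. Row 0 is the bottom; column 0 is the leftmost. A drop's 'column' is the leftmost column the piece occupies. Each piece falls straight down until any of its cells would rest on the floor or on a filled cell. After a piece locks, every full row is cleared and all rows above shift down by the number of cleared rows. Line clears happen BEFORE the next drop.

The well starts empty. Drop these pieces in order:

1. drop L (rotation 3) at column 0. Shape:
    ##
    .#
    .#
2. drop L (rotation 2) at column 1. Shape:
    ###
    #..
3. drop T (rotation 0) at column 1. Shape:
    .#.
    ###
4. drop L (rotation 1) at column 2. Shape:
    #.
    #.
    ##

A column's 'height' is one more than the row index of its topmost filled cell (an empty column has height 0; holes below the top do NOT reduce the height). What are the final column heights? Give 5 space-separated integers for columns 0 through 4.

Drop 1: L rot3 at col 0 lands with bottom-row=0; cleared 0 line(s) (total 0); column heights now [3 3 0 0 0], max=3
Drop 2: L rot2 at col 1 lands with bottom-row=3; cleared 0 line(s) (total 0); column heights now [3 5 5 5 0], max=5
Drop 3: T rot0 at col 1 lands with bottom-row=5; cleared 0 line(s) (total 0); column heights now [3 6 7 6 0], max=7
Drop 4: L rot1 at col 2 lands with bottom-row=7; cleared 0 line(s) (total 0); column heights now [3 6 10 8 0], max=10

Answer: 3 6 10 8 0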